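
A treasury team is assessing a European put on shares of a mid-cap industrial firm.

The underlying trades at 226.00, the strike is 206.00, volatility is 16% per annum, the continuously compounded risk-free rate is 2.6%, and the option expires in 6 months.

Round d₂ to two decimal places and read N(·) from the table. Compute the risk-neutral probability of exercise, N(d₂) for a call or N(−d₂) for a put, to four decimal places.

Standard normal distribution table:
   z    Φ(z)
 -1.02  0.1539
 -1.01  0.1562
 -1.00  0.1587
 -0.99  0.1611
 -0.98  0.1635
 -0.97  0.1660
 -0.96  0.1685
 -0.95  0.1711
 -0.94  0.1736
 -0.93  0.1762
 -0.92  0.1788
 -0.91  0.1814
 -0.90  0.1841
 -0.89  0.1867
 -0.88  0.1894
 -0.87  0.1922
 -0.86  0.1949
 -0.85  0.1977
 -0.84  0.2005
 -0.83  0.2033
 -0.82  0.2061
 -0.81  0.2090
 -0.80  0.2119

σ√T = 0.16 × 0.7071 = 0.1131
d₁ = [ln(226/206) + (0.026 + 0.16²/2)·0.5] / 0.1131 = [0.0927 + 0.0194] / 0.1131 = 0.9905 → 0.99
d₂ = d₁ − σ√T = 0.9905 − 0.1131 = 0.8773 → 0.88
Pr(exercise) under Q = N(−d₂) = N(-0.88) = 0.1894

0.1894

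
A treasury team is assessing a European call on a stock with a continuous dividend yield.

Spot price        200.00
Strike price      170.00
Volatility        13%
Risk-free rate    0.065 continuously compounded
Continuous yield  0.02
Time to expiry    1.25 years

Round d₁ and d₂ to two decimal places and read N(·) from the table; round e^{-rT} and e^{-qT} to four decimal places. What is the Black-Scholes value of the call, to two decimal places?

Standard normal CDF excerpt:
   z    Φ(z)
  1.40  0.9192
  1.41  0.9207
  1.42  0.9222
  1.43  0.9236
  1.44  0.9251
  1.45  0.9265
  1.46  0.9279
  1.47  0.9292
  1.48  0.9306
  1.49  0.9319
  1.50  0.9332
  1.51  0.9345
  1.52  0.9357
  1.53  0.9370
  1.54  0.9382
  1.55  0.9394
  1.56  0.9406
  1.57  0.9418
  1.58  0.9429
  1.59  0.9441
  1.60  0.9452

T = 1.25;  σ√T = 0.1453
ln(S/K) + (r − q + σ²/2)T = ln(200/170) + (0.065 − 0.02 + 0.13²/2)·1.25 = 0.1625 + 0.0668 = 0.2293
d₁ = 0.2293 / 0.1453 = 1.5778 which rounds to 1.58
d₂ = d₁ − σ√T = 1.5778 − 0.1453 = 1.4325 which rounds to 1.43
exp(−qT) = exp(−0.02·1.25) = 0.9753;  exp(−rT) = exp(−0.065·1.25) = 0.9220
N(d₁) = N(1.58) = 0.9429;  N(d₂) = N(1.43) = 0.9236
C = 200·0.9753·0.9429 − 170·0.9220·0.9236 = 183.9221 − 144.7651 = 39.1570

39.16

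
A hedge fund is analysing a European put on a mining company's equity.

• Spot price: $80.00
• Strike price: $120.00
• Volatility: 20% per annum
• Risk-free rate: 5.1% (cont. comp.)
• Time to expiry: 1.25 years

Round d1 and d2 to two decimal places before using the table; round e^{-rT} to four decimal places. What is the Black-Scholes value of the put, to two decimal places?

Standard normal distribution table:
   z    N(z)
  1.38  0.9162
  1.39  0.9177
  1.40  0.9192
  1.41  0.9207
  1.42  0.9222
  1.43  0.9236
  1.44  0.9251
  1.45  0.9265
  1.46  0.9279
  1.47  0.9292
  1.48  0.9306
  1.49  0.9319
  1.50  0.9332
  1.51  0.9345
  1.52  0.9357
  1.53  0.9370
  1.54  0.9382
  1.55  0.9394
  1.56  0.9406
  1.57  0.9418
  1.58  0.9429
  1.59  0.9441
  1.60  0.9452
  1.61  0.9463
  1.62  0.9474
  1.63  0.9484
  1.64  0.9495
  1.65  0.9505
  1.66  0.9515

σ√T = 0.2 × 1.1180 = 0.2236
d₁ = [ln(80/120) + (0.051 + ½·0.2²)·1.25] / (σ√T) = (-0.4055 + 0.0888) / 0.2236 = -1.4164 ≈ -1.42
d₂ = -1.4164 − 0.2236 = -1.6400 ≈ -1.64
exp(−rT) = exp(−0.051·1.25) = 0.9382
P = 120·0.9382·N(1.64) − 80·N(1.42) = 120·0.9382·0.9495 − 80·0.9222 = 106.8985 − 73.7760 = 33.1225

$33.12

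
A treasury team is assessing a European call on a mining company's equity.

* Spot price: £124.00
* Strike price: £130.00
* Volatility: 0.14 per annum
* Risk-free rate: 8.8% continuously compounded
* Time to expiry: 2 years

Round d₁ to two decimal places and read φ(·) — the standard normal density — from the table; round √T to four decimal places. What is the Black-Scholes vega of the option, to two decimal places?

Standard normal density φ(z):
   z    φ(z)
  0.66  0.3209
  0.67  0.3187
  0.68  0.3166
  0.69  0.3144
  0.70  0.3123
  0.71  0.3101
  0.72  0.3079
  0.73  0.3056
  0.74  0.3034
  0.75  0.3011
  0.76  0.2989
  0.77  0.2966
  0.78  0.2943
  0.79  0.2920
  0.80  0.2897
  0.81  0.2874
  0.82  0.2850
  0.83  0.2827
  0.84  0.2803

σ√T = 0.14·√2 = 0.1980
d₁ = [ln(124/130) + (0.088 + 0.14²/2)·2] / 0.1980 = [-0.0473 + 0.1956] / 0.1980 = 0.7493 ⇒ 0.75
√T = √2 = 1.4142
φ(d₁) = φ(0.75) = 0.3011
vega = S·φ(d₁)·√T = 124·0.3011·1.4142 = 52.8011
(Vega is the same for a European call and put with the same parameters.)

52.80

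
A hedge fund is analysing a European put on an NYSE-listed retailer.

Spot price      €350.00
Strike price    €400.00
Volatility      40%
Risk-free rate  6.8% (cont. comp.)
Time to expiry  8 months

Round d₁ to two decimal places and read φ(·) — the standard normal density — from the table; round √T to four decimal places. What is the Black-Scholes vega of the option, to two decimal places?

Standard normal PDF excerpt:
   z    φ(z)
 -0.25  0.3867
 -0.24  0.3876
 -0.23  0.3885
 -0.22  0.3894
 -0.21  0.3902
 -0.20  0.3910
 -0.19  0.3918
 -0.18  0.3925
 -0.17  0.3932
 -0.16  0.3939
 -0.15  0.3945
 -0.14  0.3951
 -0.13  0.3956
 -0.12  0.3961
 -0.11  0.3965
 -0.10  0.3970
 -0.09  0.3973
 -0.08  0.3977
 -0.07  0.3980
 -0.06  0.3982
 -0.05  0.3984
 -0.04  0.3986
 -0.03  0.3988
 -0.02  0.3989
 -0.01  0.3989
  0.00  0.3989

113.31

σ√T = 0.4 × 0.8165 = 0.3266
d₁ = [ln(350/400) + (0.068 + ½·0.4²)·0.6667] / (σ√T) = (-0.1335 + 0.0987) / 0.3266 = -0.1068 which rounds to -0.11
√T = √0.6667 = 0.8165
φ(d₁) = φ(-0.11) = 0.3965
vega = S·φ(d₁)·√T = 350·0.3965·0.8165 = 113.3098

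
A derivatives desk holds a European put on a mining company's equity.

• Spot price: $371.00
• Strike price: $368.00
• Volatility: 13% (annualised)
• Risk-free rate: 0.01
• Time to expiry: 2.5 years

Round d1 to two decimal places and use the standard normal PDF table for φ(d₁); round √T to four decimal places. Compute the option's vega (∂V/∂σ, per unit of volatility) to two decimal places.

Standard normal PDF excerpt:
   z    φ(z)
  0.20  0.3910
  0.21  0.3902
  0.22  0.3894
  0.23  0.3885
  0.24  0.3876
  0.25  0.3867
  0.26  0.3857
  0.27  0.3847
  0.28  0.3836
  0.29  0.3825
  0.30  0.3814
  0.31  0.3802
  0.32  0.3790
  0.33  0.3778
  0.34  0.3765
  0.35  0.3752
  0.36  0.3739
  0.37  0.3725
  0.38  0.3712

σ√T = 0.13·√2.5 = 0.2055
d₁ = [ln(371/368) + (0.01 + 0.13²/2)·2.5] / 0.2055 = [0.0081 + 0.0461] / 0.2055 = 0.2639 ≈ 0.26
√T = √2.5 = 1.5811
φ(d₁) = φ(0.26) = 0.3857
vega = S·φ(d₁)·√T = 371·0.3857·1.5811 = 226.2470

226.25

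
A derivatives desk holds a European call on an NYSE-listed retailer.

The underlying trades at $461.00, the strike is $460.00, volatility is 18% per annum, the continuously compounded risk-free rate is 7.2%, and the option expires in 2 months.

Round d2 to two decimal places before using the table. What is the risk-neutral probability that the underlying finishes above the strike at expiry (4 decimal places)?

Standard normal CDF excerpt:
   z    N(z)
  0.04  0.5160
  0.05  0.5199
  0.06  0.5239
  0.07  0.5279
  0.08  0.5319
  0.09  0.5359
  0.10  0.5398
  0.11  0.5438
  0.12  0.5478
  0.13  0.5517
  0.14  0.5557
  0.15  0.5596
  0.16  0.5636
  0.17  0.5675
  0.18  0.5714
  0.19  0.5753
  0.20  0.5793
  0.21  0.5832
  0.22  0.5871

T = 0.1667;  σ√T = 0.0735
ln(S/K) + (r + σ²/2)T = ln(461/460) + (0.072 + 0.18²/2)·0.1667 = 0.0022 + 0.0147 = 0.0169
d₁ = 0.0169 / 0.0735 = 0.2296 → 0.23
d₂ = d₁ − σ√T = 0.2296 − 0.0735 = 0.1561 → 0.16
Pr(exercise) under Q = N(d₂) = 0.5636

0.5636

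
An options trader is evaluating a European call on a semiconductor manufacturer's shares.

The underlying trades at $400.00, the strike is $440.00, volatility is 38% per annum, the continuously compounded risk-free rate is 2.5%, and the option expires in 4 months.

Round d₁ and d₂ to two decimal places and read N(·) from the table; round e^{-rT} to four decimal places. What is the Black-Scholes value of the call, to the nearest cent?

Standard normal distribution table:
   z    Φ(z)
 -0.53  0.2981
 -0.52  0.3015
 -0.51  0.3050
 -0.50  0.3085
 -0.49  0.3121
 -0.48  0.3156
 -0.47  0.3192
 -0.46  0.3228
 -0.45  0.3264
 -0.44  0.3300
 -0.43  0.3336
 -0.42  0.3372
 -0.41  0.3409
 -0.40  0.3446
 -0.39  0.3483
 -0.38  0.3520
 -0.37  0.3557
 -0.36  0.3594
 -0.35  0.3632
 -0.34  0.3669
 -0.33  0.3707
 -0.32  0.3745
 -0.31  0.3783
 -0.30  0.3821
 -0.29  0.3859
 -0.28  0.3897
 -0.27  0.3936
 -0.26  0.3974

T = 0.3333;  σ√T = 0.2194
d₁ = [ln(400/440) + (0.025 + 0.38²/2)·0.3333] / 0.2194 = [-0.0953 + 0.0324] / 0.2194 = -0.2867 → -0.29
d₂ = d₁ − σ√T = -0.2867 − 0.2194 = -0.5061 → -0.51
e^(−rT) = e^(−0.025·0.3333) = 0.9917
N(d₁) = N(-0.29) = 0.3859;  N(d₂) = N(-0.51) = 0.3050
C = 400·0.3859 − 440·0.9917·0.3050 = 154.3600 − 133.0861 = 21.2739

$21.27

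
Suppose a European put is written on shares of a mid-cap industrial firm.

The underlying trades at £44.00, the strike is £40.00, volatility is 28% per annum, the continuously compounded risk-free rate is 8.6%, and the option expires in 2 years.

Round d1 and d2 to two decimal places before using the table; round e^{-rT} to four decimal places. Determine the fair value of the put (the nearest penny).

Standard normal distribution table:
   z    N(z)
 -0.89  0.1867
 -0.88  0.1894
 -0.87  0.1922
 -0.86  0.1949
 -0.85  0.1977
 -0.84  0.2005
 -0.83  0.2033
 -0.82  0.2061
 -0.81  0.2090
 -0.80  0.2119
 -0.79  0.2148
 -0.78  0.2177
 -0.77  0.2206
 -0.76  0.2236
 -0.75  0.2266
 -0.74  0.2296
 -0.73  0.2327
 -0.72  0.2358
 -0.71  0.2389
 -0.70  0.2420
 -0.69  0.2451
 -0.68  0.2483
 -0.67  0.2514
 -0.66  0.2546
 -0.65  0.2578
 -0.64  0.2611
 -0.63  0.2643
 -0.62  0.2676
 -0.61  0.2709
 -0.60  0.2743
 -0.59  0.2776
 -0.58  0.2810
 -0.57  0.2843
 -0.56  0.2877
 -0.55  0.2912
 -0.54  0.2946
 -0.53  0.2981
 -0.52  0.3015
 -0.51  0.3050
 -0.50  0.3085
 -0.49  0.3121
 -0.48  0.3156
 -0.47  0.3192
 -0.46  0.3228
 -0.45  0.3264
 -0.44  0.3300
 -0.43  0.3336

T = 2;  σ√T = 0.3960
d₁ = [ln(44/40) + (0.086 + 0.28²/2)·2] / 0.3960 = [0.0953 + 0.2504] / 0.3960 = 0.8731 which rounds to 0.87
d₂ = d₁ − σ√T = 0.8731 − 0.3960 = 0.4771 which rounds to 0.48
e^(−rT) = e^(−0.086·2) = 0.8420
N(−d₂) = N(-0.48) = 0.3156;  N(−d₁) = N(-0.87) = 0.1922
P = 40·0.8420·0.3156 − 44·0.1922 = 10.6294 − 8.4568 = 2.1726

£2.17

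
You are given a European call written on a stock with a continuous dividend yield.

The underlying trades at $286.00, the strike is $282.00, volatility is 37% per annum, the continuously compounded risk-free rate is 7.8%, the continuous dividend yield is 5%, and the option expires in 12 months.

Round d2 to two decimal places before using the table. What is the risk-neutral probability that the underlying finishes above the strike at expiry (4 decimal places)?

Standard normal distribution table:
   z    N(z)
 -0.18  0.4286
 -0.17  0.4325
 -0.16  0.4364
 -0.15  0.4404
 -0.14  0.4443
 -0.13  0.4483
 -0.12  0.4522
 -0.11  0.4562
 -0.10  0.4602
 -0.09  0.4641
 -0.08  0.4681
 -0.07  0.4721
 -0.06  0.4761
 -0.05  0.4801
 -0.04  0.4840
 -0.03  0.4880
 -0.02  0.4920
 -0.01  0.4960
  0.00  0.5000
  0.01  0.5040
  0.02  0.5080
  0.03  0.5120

σ√T = 0.37 × 1.0000 = 0.3700
d₁ = [ln(286/282) + (0.078 − 0.05 + 0.37²/2)·1] / 0.3700 = [0.0141 + 0.0964] / 0.3700 = 0.2987 which rounds to 0.30
d₂ = d₁ − σ√T = 0.2987 − 0.3700 = -0.0713 which rounds to -0.07
Risk-neutral Pr[S_T > K] = N(d₂) = N(-0.07) = 0.4721

0.4721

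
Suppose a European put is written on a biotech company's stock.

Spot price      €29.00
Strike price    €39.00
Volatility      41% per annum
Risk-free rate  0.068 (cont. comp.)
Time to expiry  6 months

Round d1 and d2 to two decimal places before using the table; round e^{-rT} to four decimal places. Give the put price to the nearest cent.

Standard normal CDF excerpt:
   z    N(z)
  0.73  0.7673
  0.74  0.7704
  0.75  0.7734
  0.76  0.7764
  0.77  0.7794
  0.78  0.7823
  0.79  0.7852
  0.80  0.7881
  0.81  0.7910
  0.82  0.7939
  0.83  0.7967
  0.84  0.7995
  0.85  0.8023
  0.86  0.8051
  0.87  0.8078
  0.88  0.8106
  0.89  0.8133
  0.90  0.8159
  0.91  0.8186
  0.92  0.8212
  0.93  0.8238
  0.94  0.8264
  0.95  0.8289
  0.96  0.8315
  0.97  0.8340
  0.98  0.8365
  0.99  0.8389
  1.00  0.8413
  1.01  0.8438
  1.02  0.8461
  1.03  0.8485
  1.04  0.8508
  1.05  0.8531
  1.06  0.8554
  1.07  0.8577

€9.64

σ√T = 0.41·√0.5 = 0.2899
d₁ = [ln(29/39) + (0.068 + ½·0.41²)·0.5] / (σ√T) = (-0.2963 + 0.0760) / 0.2899 = -0.7597 ⇒ -0.76
d₂ = -0.7597 − 0.2899 = -1.0496 ⇒ -1.05
e^(−rT) = e^(−0.068·0.5) = 0.9666
P = 39·0.9666·N(1.05) − 29·N(0.76) = 39·0.9666·0.8531 − 29·0.7764 = 32.1597 − 22.5156 = 9.6441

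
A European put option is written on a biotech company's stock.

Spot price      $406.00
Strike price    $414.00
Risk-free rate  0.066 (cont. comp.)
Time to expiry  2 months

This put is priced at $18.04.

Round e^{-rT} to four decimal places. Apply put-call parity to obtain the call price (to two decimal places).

exp(−rT) = exp(−0.066·0.1667) = 0.9891
Put-call parity: C − P = S − K·e^(−rT) = 406 − 414·0.9891 = 406 − 409.4874 = -3.4874
C = P + (C − P) = 18.04 + (-3.4874) = 14.5526

$14.55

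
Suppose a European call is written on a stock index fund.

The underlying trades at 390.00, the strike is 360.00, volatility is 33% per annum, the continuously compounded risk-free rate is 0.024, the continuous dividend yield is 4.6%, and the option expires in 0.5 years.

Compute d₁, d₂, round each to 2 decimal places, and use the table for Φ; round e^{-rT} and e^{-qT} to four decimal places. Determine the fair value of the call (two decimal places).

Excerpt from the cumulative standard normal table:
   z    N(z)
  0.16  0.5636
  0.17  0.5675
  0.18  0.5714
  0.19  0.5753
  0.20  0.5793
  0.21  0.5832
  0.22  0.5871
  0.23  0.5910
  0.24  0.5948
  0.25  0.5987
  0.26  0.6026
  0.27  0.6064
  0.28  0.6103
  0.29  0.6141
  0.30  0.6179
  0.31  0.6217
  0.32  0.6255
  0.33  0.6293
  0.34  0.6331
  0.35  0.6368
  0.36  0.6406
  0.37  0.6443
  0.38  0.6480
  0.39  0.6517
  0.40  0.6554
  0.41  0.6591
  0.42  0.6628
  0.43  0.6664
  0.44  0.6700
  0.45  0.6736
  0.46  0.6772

47.96

T = 0.5;  σ√T = 0.2333
ln(S/K) + (r − q + σ²/2)T = ln(390/360) + (0.024 − 0.046 + 0.33²/2)·0.5 = 0.0800 + 0.0162 = 0.0963
d₁ = 0.0963 / 0.2333 = 0.4126 ⇒ 0.41
d₂ = d₁ − σ√T = 0.4126 − 0.2333 = 0.1792 ⇒ 0.18
e^(−qT) = e^(−0.046·0.5) = 0.9773;  e^(−rT) = e^(−0.024·0.5) = 0.9881
N(d₁) = N(0.41) = 0.6591;  N(d₂) = N(0.18) = 0.5714
C = 390·0.9773·0.6591 − 360·0.9881·0.5714 = 251.2140 − 203.2561 = 47.9579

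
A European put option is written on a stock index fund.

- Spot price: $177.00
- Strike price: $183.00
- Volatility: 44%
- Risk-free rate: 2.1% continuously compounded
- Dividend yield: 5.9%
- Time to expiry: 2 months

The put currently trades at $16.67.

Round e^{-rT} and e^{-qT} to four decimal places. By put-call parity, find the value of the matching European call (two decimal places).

exp(−qT) = exp(−0.059·0.1667) = 0.9902;  exp(−rT) = exp(−0.021·0.1667) = 0.9965
Put-call parity: C − P = S·e^(−qT) − K·e^(−rT) = 177·0.9902 − 183·0.9965 = 175.2654 − 182.3595 = -7.0941
C = P + (C − P) = 16.67 + (-7.0941) = 9.5759

$9.58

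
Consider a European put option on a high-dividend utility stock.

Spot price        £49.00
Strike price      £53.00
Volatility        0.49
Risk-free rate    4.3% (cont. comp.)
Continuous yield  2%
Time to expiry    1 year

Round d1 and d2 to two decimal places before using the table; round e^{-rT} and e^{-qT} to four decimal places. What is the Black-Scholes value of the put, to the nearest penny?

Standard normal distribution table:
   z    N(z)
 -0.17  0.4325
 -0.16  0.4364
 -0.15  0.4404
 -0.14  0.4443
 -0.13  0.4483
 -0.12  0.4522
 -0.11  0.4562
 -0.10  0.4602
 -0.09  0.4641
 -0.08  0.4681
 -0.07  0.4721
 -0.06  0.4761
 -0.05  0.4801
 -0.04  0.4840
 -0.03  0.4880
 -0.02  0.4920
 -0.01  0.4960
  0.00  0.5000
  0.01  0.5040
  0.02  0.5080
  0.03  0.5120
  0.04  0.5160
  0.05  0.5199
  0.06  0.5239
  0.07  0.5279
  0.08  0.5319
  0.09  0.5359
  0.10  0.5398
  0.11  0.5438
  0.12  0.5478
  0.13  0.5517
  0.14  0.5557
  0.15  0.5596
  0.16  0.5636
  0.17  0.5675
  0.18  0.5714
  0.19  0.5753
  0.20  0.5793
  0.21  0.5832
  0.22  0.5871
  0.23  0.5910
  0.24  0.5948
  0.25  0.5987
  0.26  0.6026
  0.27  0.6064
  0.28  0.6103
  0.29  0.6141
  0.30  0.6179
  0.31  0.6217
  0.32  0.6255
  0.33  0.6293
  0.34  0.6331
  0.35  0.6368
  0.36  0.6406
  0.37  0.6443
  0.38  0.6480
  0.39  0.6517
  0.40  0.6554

£10.99

σ√T = 0.49·√1 = 0.4900
ln(S/K) + (r − q + σ²/2)T = ln(49/53) + (0.043 − 0.02 + 0.49²/2)·1 = -0.0785 + 0.1430 = 0.0646
d₁ = 0.0646 / 0.4900 = 0.1318 ≈ 0.13
d₂ = d₁ − σ√T = 0.1318 − 0.4900 = -0.3582 ≈ -0.36
e^(−qT) = e^(−0.02·1) = 0.9802;  e^(−rT) = e^(−0.043·1) = 0.9579
N(−d₂) = N(0.36) = 0.6406;  N(−d₁) = N(-0.13) = 0.4483
P = 53·0.9579·0.6406 − 49·0.9802·0.4483 = 32.5224 − 21.5318 = 10.9907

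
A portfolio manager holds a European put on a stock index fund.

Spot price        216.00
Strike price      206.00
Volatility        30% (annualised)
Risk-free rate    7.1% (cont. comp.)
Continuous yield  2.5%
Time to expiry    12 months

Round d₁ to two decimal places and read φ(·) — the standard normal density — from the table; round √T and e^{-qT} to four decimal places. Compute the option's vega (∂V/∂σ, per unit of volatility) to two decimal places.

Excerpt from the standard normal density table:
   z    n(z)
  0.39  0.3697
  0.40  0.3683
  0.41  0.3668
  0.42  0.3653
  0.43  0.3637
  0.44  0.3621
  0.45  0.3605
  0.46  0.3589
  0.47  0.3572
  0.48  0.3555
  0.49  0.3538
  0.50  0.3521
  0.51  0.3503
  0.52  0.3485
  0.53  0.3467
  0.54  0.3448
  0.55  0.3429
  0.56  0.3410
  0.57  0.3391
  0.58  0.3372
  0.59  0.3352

σ√T = 0.3·√1 = 0.3000
d₁ = [ln(216/206) + (0.071 − 0.025 + ½·0.3²)·1] / (σ√T) = (0.0474 + 0.0910) / 0.3000 = 0.4613 → 0.46
√T = √1 = 1.0000
φ(d₁) = φ(0.46) = 0.3589
exp(−qT) = exp(−0.025·1) = 0.9753
vega = S·exp(−qT)·φ(d₁)·√T = 216·0.9753·0.3589·1.0000 = 75.6076

75.61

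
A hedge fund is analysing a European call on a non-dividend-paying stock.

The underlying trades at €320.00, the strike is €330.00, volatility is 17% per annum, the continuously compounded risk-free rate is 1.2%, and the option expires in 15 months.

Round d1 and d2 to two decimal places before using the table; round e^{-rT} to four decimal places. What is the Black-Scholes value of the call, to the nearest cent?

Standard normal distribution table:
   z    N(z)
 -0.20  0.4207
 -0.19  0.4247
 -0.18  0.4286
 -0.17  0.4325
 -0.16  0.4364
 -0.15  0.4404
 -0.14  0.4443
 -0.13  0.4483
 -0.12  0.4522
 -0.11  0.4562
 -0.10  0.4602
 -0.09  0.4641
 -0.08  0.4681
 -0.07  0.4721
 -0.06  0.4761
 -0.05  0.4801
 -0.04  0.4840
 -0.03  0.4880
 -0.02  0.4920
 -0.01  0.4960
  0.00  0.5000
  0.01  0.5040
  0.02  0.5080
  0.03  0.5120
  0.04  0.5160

σ√T = 0.17 × 1.1180 = 0.1901
ln(S/K) + (r + σ²/2)T = ln(320/330) + (0.012 + 0.17²/2)·1.25 = -0.0308 + 0.0331 = 0.0023
d₁ = 0.0023 / 0.1901 = 0.0121 ⇒ 0.01
d₂ = d₁ − σ√T = 0.0121 − 0.1901 = -0.1780 ⇒ -0.18
exp(−rT) = exp(−0.012·1.25) = 0.9851
N(d₁) = N(0.01) = 0.5040;  N(d₂) = N(-0.18) = 0.4286
C = 320·0.5040 − 330·0.9851·0.4286 = 161.2800 − 139.3306 = 21.9494

€21.95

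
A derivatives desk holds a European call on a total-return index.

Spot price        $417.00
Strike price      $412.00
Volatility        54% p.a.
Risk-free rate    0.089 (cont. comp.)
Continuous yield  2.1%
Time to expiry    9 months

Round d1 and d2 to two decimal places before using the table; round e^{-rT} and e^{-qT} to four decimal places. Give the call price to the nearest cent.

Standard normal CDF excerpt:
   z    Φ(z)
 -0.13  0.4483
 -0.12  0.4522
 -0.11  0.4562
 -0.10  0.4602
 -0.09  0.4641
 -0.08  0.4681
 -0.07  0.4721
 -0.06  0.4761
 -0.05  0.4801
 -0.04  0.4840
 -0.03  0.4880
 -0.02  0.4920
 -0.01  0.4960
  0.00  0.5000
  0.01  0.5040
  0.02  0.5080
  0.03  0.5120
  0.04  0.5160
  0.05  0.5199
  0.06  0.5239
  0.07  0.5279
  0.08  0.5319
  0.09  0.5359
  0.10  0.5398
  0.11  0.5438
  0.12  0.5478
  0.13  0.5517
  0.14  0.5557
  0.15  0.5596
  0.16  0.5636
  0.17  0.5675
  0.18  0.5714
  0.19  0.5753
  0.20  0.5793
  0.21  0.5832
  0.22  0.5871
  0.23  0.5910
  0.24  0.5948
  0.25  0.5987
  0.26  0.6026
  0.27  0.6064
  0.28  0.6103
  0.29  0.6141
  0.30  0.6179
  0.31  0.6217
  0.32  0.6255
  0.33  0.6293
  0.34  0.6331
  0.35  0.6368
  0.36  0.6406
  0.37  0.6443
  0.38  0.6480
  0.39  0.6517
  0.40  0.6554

σ√T = 0.54·√0.75 = 0.4677
d₁ = [ln(417/412) + (0.089 − 0.021 + ½·0.54²)·0.75] / (σ√T) = (0.0121 + 0.1603) / 0.4677 = 0.3687 ≈ 0.37
d₂ = 0.3687 − 0.4677 = -0.0990 ≈ -0.10
exp(−qT) = exp(−0.021·0.75) = 0.9844;  exp(−rT) = exp(−0.089·0.75) = 0.9354
C = 417·0.9844·N(0.37) − 412·0.9354·N(-0.10) = 417·0.9844·0.6443 − 412·0.9354·0.4602 = 264.4818 − 177.3541 = 87.1277

$87.13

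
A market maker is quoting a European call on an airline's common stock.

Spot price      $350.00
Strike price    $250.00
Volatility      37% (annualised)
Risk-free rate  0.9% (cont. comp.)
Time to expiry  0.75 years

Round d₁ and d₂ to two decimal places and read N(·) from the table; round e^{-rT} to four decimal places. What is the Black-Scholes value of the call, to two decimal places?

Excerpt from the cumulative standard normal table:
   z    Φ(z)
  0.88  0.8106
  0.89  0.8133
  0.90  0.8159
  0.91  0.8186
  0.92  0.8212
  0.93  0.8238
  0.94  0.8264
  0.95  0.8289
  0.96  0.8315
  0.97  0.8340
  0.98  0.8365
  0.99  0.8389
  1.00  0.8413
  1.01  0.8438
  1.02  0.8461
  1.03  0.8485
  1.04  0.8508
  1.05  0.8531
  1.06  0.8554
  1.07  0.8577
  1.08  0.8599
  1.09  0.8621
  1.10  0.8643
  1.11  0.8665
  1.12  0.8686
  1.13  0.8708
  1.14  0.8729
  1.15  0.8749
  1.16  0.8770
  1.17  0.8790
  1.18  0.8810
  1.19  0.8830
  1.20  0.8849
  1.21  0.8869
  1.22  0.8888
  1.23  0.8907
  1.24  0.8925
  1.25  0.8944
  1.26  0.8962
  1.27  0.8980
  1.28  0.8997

T = 0.75;  σ√T = 0.3204
d₁ = [ln(350/250) + (0.009 + ½·0.37²)·0.75] / (σ√T) = (0.3365 + 0.0581) / 0.3204 = 1.2313 which rounds to 1.23
d₂ = 1.2313 − 0.3204 = 0.9109 which rounds to 0.91
exp(−rT) = exp(−0.009·0.75) = 0.9933
C = 350·N(1.23) − 250·0.9933·N(0.91) = 350·0.8907 − 250·0.9933·0.8186 = 311.7450 − 203.2788 = 108.4662

$108.47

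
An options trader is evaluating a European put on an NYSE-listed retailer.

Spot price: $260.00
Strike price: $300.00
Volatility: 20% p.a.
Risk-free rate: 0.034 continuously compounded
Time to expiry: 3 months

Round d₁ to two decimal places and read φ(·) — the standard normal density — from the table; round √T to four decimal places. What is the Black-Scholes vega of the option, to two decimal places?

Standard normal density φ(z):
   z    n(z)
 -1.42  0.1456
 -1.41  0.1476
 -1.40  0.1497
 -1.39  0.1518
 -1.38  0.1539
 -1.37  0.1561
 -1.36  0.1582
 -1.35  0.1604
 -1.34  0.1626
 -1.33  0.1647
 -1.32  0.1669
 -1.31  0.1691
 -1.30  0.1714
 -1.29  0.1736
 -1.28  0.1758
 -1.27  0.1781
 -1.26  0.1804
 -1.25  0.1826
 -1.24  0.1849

22.28

σ√T = 0.2·√0.25 = 0.1000
d₁ = [ln(260/300) + (0.034 + 0.2²/2)·0.25] / 0.1000 = [-0.1431 + 0.0135] / 0.1000 = -1.2960 which rounds to -1.30
√T = √0.25 = 0.5000
φ(d₁) = φ(-1.30) = 0.1714
vega = S·φ(d₁)·√T = 260·0.1714·0.5000 = 22.2820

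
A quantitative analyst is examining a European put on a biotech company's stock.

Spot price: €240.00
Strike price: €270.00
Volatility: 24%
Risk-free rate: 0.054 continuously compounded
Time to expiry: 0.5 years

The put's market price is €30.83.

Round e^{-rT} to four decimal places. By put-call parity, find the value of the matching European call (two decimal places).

exp(−rT) = exp(−0.054·0.5) = 0.9734
Put-call parity: C − P = S − K·e^(−rT) = 240 − 270·0.9734 = 240 − 262.8180 = -22.8180
C = P + (C − P) = 30.83 + (-22.8180) = 8.0120

€8.01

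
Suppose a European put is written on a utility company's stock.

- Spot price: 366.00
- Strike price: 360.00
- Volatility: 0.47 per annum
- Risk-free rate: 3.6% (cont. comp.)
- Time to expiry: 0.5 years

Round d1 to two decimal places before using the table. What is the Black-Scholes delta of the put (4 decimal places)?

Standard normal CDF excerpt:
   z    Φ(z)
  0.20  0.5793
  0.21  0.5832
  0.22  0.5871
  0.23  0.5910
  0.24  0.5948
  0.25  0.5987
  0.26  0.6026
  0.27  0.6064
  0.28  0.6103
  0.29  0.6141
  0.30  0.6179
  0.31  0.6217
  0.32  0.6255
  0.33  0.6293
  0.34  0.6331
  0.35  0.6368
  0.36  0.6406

-0.3936

σ√T = 0.47·√0.5 = 0.3323
ln(S/K) + (r + σ²/2)T = ln(366/360) + (0.036 + 0.47²/2)·0.5 = 0.0165 + 0.0732 = 0.0898
d₁ = 0.0898 / 0.3323 = 0.2701 ≈ 0.27
N(d₁) = N(0.27) = 0.6064
Δ_put = N(d₁) − 1 = 0.6064 − 1 = -0.3936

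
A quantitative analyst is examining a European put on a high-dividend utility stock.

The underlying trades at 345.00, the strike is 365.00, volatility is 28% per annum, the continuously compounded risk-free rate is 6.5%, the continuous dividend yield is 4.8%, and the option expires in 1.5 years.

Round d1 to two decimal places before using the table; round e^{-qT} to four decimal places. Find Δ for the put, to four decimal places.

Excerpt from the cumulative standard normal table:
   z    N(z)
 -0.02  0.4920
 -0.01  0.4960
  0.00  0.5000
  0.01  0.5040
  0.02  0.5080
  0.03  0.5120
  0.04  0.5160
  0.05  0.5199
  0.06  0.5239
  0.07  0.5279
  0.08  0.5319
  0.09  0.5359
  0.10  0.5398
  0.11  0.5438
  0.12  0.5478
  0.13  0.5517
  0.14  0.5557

σ√T = 0.28 × 1.2247 = 0.3429
d₁ = [ln(345/365) + (0.065 − 0.048 + 0.28²/2)·1.5] / 0.3429 = [-0.0564 + 0.0843] / 0.3429 = 0.0815 → 0.08
N(d₁) = N(0.08) = 0.5319
Δ_put = exp(−qT)·(N(d₁) − 1) = 0.9305·(0.5319 − 1) = -0.4356

-0.4356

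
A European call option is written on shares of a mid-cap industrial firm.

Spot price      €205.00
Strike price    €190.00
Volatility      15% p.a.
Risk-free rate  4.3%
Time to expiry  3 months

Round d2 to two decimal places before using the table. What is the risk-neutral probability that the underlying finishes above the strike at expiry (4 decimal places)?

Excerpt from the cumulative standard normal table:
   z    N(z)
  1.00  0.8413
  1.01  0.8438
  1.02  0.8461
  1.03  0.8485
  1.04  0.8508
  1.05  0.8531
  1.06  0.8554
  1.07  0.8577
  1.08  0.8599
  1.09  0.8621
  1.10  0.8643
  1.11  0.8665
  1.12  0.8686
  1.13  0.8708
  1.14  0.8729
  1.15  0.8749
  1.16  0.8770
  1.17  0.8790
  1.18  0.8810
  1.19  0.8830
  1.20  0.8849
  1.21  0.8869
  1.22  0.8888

σ√T = 0.15 × 0.5000 = 0.0750
d₁ = [ln(205/190) + (0.043 + 0.15²/2)·0.25] / 0.0750 = [0.0760 + 0.0136] / 0.0750 = 1.1940 ⇒ 1.19
d₂ = d₁ − σ√T = 1.1940 − 0.0750 = 1.1190 ⇒ 1.12
Pr(exercise) under Q = N(d₂) = 0.8686

0.8686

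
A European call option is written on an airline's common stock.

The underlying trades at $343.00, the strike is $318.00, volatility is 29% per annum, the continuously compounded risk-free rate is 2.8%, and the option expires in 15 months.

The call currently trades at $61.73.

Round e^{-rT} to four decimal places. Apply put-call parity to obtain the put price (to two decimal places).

exp(−rT) = exp(−0.028·1.25) = 0.9656
Put-call parity: C − P = S − K·e^(−rT) = 343 − 318·0.9656 = 343 − 307.0608 = 35.9392
P = C − (C − P) = 61.73 − (35.9392) = 25.7908

$25.79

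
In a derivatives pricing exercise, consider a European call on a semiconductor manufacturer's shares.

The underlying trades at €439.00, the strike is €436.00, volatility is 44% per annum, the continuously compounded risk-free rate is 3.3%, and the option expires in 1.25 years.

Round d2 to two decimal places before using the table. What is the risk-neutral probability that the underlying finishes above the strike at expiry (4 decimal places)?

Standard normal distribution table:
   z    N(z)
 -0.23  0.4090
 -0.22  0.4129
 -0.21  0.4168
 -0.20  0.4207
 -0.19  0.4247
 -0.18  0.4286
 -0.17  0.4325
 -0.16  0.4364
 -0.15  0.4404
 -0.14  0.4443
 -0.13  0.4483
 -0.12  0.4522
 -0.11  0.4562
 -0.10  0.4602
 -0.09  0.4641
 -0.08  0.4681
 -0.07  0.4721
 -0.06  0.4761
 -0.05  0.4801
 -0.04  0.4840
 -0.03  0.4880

σ√T = 0.44 × 1.1180 = 0.4919
d₁ = [ln(439/436) + (0.033 + 0.44²/2)·1.25] / 0.4919 = [0.0069 + 0.1623] / 0.4919 = 0.3438 ≈ 0.34
d₂ = d₁ − σ√T = 0.3438 − 0.4919 = -0.1482 ≈ -0.15
Pr(exercise) under Q = N(d₂) = 0.4404

0.4404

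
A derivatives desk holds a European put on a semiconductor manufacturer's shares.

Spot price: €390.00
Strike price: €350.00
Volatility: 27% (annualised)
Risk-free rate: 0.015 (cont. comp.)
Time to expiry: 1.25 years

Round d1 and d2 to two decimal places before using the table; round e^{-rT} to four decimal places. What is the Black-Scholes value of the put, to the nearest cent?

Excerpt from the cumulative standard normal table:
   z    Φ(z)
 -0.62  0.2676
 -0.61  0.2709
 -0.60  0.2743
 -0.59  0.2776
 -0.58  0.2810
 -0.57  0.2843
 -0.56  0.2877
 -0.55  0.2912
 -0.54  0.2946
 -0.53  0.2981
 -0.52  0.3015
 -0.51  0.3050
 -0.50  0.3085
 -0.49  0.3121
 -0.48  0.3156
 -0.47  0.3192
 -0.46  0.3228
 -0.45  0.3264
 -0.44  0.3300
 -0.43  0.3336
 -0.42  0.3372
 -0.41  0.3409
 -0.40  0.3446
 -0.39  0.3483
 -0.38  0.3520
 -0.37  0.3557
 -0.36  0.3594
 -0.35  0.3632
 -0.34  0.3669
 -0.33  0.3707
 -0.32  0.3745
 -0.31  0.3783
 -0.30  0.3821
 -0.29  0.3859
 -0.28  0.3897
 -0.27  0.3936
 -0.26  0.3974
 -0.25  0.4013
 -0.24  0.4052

σ√T = 0.27·√1.25 = 0.3019
d₁ = [ln(390/350) + (0.015 + ½·0.27²)·1.25] / (σ√T) = (0.1082 + 0.0643) / 0.3019 = 0.5715 which rounds to 0.57
d₂ = 0.5715 − 0.3019 = 0.2697 which rounds to 0.27
exp(−rT) = exp(−0.015·1.25) = 0.9814
P = 350·0.9814·N(-0.27) − 390·N(-0.57) = 350·0.9814·0.3936 − 390·0.2843 = 135.1977 − 110.8770 = 24.3207

€24.32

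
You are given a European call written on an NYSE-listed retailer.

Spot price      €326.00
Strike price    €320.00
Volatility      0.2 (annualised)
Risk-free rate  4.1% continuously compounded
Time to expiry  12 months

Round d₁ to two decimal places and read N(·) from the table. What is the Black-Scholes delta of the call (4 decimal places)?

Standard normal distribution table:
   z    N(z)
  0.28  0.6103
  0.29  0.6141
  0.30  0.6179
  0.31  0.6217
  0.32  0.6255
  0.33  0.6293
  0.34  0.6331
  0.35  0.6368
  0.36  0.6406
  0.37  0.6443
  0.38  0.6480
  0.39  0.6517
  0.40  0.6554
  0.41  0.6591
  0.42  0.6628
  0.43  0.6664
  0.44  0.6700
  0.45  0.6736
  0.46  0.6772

T = 1;  σ√T = 0.2000
d₁ = [ln(326/320) + (0.041 + 0.2²/2)·1] / 0.2000 = [0.0186 + 0.0610] / 0.2000 = 0.3979 which rounds to 0.40
N(d₁) = N(0.40) = 0.6554
Δ_call = N(d₁) = 0.6554

0.6554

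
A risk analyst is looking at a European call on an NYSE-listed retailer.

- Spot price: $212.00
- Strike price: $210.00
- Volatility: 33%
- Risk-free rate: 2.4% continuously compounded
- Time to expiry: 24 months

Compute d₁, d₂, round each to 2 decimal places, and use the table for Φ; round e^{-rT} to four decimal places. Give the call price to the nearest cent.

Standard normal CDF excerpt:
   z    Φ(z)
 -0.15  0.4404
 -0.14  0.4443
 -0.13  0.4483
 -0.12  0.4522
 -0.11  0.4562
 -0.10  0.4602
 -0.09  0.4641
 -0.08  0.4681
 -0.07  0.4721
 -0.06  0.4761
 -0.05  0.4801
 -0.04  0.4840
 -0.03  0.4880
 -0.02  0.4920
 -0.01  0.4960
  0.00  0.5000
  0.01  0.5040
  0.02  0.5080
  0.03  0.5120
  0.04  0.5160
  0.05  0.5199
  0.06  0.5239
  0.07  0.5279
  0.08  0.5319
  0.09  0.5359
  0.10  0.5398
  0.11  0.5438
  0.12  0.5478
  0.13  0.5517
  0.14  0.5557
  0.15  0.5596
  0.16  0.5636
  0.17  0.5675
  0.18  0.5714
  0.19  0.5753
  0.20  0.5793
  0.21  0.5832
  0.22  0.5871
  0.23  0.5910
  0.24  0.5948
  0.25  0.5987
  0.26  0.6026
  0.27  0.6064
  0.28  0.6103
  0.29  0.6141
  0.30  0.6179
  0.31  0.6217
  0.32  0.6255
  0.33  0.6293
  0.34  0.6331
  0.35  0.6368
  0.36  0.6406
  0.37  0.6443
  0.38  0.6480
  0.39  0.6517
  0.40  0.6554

$44.50

σ√T = 0.33·√2 = 0.4667
ln(S/K) + (r + σ²/2)T = ln(212/210) + (0.024 + 0.33²/2)·2 = 0.0095 + 0.1569 = 0.1664
d₁ = 0.1664 / 0.4667 = 0.3565 → 0.36
d₂ = d₁ − σ√T = 0.3565 − 0.4667 = -0.1102 → -0.11
exp(−rT) = exp(−0.024·2) = 0.9531
N(d₁) = N(0.36) = 0.6406;  N(d₂) = N(-0.11) = 0.4562
C = 212·0.6406 − 210·0.9531·0.4562 = 135.8072 − 91.3089 = 44.4983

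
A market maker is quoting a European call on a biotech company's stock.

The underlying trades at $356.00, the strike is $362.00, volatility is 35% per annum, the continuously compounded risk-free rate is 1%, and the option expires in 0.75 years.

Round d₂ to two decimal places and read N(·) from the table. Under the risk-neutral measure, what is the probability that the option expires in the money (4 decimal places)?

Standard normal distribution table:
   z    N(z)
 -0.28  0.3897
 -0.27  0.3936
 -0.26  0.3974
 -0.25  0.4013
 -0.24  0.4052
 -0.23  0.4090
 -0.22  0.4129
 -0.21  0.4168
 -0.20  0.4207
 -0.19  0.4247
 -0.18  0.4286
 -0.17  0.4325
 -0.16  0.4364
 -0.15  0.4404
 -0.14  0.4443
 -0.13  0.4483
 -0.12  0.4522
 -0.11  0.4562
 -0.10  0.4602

0.4286

T = 0.75;  σ√T = 0.3031
d₁ = [ln(356/362) + (0.01 + ½·0.35²)·0.75] / (σ√T) = (-0.0167 + 0.0534) / 0.3031 = 0.1212 which rounds to 0.12
d₂ = 0.1212 − 0.3031 = -0.1820 which rounds to -0.18
Pr(exercise) under Q = N(d₂) = 0.4286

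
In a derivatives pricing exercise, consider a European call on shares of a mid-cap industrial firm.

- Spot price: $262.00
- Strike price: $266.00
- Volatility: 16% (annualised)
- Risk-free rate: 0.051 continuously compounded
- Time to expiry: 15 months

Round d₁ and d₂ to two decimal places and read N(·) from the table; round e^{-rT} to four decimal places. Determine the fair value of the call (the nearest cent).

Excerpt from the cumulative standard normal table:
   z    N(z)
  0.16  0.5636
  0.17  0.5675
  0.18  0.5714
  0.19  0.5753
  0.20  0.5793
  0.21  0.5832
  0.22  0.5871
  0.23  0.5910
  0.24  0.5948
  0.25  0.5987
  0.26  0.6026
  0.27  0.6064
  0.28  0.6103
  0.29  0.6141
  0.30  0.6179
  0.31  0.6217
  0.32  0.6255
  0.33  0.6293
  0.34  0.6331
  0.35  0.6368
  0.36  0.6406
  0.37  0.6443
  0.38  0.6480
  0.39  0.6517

$25.24

σ√T = 0.16 × 1.1180 = 0.1789
d₁ = [ln(262/266) + (0.051 + 0.16²/2)·1.25] / 0.1789 = [-0.0152 + 0.0797] / 0.1789 = 0.3611 ≈ 0.36
d₂ = d₁ − σ√T = 0.3611 − 0.1789 = 0.1822 ≈ 0.18
exp(−rT) = exp(−0.051·1.25) = 0.9382
N(d₁) = N(0.36) = 0.6406;  N(d₂) = N(0.18) = 0.5714
C = 262·0.6406 − 266·0.9382·0.5714 = 167.8372 − 142.5993 = 25.2379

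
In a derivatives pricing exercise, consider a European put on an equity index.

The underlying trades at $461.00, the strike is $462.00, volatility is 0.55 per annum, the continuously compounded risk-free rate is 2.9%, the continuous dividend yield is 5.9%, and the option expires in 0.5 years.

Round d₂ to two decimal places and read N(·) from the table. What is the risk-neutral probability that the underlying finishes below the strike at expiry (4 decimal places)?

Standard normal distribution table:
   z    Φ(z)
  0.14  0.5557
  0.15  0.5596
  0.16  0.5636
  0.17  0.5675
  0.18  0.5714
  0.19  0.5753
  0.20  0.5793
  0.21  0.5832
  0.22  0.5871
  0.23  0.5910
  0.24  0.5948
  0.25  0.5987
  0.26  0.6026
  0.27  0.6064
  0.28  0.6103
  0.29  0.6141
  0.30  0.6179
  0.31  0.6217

0.5948

σ√T = 0.55·√0.5 = 0.3889
d₁ = [ln(461/462) + (0.029 − 0.059 + 0.55²/2)·0.5] / 0.3889 = [-0.0022 + 0.0606] / 0.3889 = 0.1503 which rounds to 0.15
d₂ = d₁ − σ√T = 0.1503 − 0.3889 = -0.2386 which rounds to -0.24
Pr(exercise) under Q = N(−d₂) = N(0.24) = 0.5948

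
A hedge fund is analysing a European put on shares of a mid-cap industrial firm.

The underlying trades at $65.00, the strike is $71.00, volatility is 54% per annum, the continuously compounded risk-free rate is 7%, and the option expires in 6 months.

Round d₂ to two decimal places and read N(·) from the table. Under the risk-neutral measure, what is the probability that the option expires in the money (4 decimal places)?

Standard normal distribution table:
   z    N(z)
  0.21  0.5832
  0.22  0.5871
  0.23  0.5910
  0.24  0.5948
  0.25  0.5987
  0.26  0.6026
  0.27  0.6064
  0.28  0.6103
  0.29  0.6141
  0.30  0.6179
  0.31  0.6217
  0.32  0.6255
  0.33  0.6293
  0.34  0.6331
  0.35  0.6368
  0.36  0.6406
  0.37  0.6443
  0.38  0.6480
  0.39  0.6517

0.6293

T = 0.5;  σ√T = 0.3818
d₁ = [ln(65/71) + (0.07 + ½·0.54²)·0.5] / (σ√T) = (-0.0883 + 0.1079) / 0.3818 = 0.0514 which rounds to 0.05
d₂ = 0.0514 − 0.3818 = -0.3305 which rounds to -0.33
Risk-neutral Pr[S_T < K] = N(−d₂) = N(0.33) = 0.6293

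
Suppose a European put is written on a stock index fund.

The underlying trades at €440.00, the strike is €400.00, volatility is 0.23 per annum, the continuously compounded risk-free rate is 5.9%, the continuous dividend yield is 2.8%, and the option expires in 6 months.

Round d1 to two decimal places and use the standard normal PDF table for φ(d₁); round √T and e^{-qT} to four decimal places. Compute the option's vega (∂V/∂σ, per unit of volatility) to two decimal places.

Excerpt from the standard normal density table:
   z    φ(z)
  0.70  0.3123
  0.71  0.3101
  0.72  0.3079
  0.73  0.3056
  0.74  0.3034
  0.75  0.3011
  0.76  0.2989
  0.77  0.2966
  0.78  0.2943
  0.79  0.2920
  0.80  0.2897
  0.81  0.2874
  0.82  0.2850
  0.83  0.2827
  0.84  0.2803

91.70

T = 0.5;  σ√T = 0.1626
d₁ = [ln(440/400) + (0.059 − 0.028 + 0.23²/2)·0.5] / 0.1626 = [0.0953 + 0.0287] / 0.1626 = 0.7627 → 0.76
√T = √0.5 = 0.7071
φ(d₁) = φ(0.76) = 0.2989
e^(−qT) = e^(−0.028·0.5) = 0.9861
vega = S·e^(−qT)·φ(d₁)·√T = 440·0.9861·0.2989·0.7071 = 91.7023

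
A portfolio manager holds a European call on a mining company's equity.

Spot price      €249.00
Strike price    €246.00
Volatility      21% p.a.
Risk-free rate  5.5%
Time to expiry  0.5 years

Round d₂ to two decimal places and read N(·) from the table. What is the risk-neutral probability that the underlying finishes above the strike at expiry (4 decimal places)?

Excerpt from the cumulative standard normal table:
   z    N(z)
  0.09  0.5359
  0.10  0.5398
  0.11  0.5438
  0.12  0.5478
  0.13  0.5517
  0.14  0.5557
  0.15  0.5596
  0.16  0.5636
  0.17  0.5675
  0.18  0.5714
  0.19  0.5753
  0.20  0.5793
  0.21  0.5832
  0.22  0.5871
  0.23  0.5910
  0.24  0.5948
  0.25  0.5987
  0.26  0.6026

0.5753

T = 0.5;  σ√T = 0.1485
d₁ = [ln(249/246) + (0.055 + 0.21²/2)·0.5] / 0.1485 = [0.0121 + 0.0385] / 0.1485 = 0.3411 ⇒ 0.34
d₂ = d₁ − σ√T = 0.3411 − 0.1485 = 0.1926 ⇒ 0.19
Pr(exercise) under Q = N(d₂) = 0.5753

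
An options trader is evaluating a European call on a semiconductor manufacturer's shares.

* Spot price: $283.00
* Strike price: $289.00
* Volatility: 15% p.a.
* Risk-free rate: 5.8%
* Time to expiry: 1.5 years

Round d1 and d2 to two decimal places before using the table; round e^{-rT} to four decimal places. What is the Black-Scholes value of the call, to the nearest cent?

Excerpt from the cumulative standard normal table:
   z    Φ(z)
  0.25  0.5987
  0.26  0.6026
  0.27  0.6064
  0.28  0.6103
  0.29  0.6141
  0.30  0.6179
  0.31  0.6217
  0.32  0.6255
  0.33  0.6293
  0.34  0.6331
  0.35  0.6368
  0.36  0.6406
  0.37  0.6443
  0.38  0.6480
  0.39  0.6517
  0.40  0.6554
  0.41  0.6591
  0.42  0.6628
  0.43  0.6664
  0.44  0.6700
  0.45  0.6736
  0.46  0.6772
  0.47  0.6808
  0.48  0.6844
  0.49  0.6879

$29.98

T = 1.5;  σ√T = 0.1837
d₁ = [ln(283/289) + (0.058 + 0.15²/2)·1.5] / 0.1837 = [-0.0210 + 0.1039] / 0.1837 = 0.4512 ⇒ 0.45
d₂ = d₁ − σ√T = 0.4512 − 0.1837 = 0.2675 ⇒ 0.27
exp(−rT) = exp(−0.058·1.5) = 0.9167
C = 283·N(0.45) − 289·0.9167·N(0.27) = 283·0.6736 − 289·0.9167·0.6064 = 190.6288 − 160.6513 = 29.9775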